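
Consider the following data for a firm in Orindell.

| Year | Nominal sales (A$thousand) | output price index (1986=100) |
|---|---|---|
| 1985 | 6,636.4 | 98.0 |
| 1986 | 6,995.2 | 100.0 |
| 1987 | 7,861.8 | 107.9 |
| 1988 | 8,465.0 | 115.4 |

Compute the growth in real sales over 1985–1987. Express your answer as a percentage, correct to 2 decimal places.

7.60%

Real sales 1985 = 6636.4/0.980 = 6771.84.
Real sales 1987 = 7861.8/1.079 = 7286.19.
Change = 7286.19/6771.84 − 1 = 0.0760.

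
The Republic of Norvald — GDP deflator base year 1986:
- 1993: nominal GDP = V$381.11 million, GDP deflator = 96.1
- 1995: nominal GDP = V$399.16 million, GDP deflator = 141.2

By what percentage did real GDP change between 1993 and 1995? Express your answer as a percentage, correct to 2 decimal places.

-28.72%

Real GDP 1993 = 381.11 / 0.961 = 396.58.
Real GDP 1995 = 399.16 / 1.412 = 282.69.
Real growth = 282.69 / 396.58 − 1 = -0.2872.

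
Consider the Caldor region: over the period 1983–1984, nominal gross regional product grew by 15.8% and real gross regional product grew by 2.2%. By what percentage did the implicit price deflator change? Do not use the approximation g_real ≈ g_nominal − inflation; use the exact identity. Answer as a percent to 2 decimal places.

(1 + g_nom) = (1 + g_real)(1 + π), so π = 1.1580 / 1.0220 − 1 = 0.13307.

13.31%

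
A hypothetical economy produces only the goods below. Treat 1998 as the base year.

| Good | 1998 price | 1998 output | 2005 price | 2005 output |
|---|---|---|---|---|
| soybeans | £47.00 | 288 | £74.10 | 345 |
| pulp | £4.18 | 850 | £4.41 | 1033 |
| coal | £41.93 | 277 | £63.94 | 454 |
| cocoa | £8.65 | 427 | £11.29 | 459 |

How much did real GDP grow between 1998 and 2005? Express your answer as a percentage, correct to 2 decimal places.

Real GDP 1998 = Nominal GDP 1998 = 47.00·288 + 4.18·850 + 41.93·277 + 8.65·427 = 32397.16.
Real GDP 2005 (at 1998 prices) = 47.00·345 + 4.18·1033 + 41.93·454 + 8.65·459 = 43539.51.
Real growth = 43539.51/32397.16 − 1 = 0.3439.

34.39%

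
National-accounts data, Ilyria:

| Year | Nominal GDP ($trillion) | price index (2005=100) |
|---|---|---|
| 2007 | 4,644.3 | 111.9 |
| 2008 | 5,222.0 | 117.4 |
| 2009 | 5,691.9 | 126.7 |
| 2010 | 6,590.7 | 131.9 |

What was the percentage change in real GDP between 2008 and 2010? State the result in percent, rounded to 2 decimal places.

Real GDP 2008 = 5222.0/1.174 = 4448.04.
Real GDP 2010 = 6590.7/1.319 = 4996.74.
Change = 4996.74/4448.04 − 1 = 0.1234.

12.34%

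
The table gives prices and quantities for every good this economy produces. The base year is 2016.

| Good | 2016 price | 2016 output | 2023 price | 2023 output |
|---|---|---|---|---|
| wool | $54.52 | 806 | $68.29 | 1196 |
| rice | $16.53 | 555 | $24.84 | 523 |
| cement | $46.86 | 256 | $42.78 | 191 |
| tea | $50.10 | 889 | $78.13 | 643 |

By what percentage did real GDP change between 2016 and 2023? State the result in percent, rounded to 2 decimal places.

Real GDP 2016 = Nominal GDP 2016 = 54.52·806 + 16.53·555 + 46.86·256 + 50.10·889 = 109652.33.
Real GDP 2023 (at 2016 prices) = 54.52·1196 + 16.53·523 + 46.86·191 + 50.10·643 = 115015.67.
Real growth = 115015.67/109652.33 − 1 = 0.0489.

4.89%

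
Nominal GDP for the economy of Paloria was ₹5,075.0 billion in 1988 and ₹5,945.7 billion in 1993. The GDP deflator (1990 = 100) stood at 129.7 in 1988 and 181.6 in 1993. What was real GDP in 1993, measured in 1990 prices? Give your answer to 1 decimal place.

₹3,274.1 billion

Real GDP = Nominal / (GDP deflator/100) = 5945.7 / 1.816 = 3274.06.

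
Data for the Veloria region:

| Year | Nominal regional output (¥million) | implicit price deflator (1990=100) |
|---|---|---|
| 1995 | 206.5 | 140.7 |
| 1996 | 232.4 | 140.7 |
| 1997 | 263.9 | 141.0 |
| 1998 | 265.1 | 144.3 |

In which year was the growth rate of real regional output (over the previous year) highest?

1996: real = 232.4/1.407 = 165.17; growth vs 1995 (146.77) = 12.54%.
1997: real = 263.9/1.410 = 187.16; growth vs 1996 (165.17) = 13.31%.
1998: real = 265.1/1.443 = 183.71; growth vs 1997 (187.16) = -1.84%.

1997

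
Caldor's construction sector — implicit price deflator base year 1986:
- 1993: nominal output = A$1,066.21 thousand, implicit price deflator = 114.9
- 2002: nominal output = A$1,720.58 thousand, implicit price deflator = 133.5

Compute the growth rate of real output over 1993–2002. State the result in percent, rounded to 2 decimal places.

Real output 1993 = 1066.21 / 1.149 = 927.95.
Real output 2002 = 1720.58 / 1.335 = 1288.82.
Real growth = 1288.82 / 927.95 − 1 = 0.3889.

38.89%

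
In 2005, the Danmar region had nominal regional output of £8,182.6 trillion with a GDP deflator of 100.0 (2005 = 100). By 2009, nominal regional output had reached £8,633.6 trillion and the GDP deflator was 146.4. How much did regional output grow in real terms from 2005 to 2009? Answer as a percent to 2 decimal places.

-27.93%

Real regional output 2005 = 8182.6 / 1.000 = 8182.60.
Real regional output 2009 = 8633.6 / 1.464 = 5897.27.
Real growth = 5897.27 / 8182.60 − 1 = -0.2793.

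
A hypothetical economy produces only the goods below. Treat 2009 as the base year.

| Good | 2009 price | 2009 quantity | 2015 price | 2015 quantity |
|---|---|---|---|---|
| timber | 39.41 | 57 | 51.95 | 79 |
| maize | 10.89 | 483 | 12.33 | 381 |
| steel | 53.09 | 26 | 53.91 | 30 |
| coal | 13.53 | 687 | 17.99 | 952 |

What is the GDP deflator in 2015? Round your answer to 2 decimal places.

Nominal GDP 2015 = 51.95·79 + 12.33·381 + 53.91·30 + 17.99·952 = 27545.56.
Real GDP 2015 (at 2009 prices) = 39.41·79 + 10.89·381 + 53.09·30 + 13.53·952 = 21735.74.
Deflator = Nominal/Real × 100 = 27545.56/21735.74 × 100 = 126.729.

126.73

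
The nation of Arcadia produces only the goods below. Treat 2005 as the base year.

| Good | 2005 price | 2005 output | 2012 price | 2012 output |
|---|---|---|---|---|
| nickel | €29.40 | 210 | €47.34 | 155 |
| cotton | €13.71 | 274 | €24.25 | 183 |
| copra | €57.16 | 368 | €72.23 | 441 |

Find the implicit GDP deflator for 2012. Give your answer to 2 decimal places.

135.18

Nominal GDP 2012 = 47.34·155 + 24.25·183 + 72.23·441 = 43628.88.
Real GDP 2012 (at 2005 prices) = 29.40·155 + 13.71·183 + 57.16·441 = 32273.49.
Deflator = Nominal/Real × 100 = 43628.88/32273.49 × 100 = 135.185.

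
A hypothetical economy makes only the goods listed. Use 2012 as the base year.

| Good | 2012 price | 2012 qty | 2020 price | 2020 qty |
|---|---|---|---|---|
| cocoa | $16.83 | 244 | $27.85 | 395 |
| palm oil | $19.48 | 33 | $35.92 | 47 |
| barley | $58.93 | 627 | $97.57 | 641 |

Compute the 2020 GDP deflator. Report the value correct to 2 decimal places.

Nominal GDP 2020 = 27.85·395 + 35.92·47 + 97.57·641 = 75231.36.
Real GDP 2020 (at 2012 prices) = 16.83·395 + 19.48·47 + 58.93·641 = 45337.54.
Deflator = Nominal/Real × 100 = 75231.36/45337.54 × 100 = 165.936.

165.94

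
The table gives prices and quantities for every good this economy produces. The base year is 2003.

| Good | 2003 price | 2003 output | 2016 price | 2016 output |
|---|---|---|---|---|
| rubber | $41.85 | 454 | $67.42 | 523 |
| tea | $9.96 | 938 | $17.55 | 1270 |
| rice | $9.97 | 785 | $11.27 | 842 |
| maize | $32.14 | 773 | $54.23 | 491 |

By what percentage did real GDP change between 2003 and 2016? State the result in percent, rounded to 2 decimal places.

Real GDP 2003 = Nominal GDP 2003 = 41.85·454 + 9.96·938 + 9.97·785 + 32.14·773 = 61013.05.
Real GDP 2016 (at 2003 prices) = 41.85·523 + 9.96·1270 + 9.97·842 + 32.14·491 = 58712.23.
Real growth = 58712.23/61013.05 − 1 = -0.0377.

-3.77%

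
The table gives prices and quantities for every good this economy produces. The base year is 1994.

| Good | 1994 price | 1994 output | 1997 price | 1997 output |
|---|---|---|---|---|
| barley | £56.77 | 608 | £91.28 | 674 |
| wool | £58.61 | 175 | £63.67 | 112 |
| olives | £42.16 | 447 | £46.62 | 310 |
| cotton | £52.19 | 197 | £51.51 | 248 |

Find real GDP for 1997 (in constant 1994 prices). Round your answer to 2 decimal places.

Real GDP 1997 = Σ (p_1994 × q_1997) = 56.77·674 + 58.61·112 + 42.16·310 + 52.19·248 = 70840.02.

£70840.02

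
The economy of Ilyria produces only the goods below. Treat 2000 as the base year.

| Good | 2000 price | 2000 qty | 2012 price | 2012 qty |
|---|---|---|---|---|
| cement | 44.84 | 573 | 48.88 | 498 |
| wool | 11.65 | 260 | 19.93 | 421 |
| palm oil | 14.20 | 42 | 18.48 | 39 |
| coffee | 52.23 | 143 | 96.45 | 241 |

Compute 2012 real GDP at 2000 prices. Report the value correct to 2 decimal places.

40376.20

Real GDP 2012 = Σ (p_2000 × q_2012) = 44.84·498 + 11.65·421 + 14.20·39 + 52.23·241 = 40376.20.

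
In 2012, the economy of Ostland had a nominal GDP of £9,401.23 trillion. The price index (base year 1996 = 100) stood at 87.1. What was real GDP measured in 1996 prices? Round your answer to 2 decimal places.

£10,793.61 trillion

Real GDP = Nominal / (price index/100) = 9401.23 / 0.871 = 10793.61.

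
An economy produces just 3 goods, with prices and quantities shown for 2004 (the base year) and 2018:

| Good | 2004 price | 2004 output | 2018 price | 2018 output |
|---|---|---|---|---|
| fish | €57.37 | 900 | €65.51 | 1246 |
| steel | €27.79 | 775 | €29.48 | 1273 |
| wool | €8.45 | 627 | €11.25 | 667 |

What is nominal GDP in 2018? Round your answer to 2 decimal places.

Nominal GDP 2018 = Σ (p_2018 × q_2018) = 65.51·1246 + 29.48·1273 + 11.25·667 = 126657.25.

€126657.25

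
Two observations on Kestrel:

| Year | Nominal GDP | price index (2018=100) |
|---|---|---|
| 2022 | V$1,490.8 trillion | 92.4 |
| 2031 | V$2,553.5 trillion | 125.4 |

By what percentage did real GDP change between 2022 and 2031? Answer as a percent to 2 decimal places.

26.21%

Deflate each year: 2022 → 1490.8/0.924 = 1613.42; 2031 → 2553.5/1.254 = 2036.28.
So real GDP changed by 2036.28/1613.42 − 1 = 0.2621, i.e. 26.21%.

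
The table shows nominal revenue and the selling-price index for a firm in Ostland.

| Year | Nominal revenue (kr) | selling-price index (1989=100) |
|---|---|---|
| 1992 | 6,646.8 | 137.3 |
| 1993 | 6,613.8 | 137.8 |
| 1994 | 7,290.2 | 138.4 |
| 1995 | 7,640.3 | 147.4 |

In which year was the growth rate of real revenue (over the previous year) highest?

1994

1993: real = 6613.8/1.378 = 4799.56; growth vs 1992 (4841.08) = -0.86%.
1994: real = 7290.2/1.384 = 5267.49; growth vs 1993 (4799.56) = 9.75%.
1995: real = 7640.3/1.474 = 5183.38; growth vs 1994 (5267.49) = -1.60%.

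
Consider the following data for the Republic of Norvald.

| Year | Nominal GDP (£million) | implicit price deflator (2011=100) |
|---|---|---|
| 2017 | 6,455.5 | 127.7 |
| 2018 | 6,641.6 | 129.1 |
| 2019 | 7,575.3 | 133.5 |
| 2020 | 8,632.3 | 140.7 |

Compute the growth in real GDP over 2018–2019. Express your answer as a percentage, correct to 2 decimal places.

10.30%

Real GDP 2018 = 6641.6/1.291 = 5144.54.
Real GDP 2019 = 7575.3/1.335 = 5674.38.
Change = 5674.38/5144.54 − 1 = 0.1030.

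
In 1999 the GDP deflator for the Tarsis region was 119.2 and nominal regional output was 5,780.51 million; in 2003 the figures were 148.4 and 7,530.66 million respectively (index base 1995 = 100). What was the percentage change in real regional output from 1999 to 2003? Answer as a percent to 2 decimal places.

Real regional output 1999 = 5780.51 / 1.192 = 4849.42.
Real regional output 2003 = 7530.66 / 1.484 = 5074.57.
Real growth = 5074.57 / 4849.42 − 1 = 0.0464.

4.64%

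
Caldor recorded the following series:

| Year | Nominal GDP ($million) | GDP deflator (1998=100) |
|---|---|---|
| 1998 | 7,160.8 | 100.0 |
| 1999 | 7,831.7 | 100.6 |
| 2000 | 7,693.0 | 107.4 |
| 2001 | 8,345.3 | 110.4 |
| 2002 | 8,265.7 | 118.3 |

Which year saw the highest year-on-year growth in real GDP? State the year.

1999: real = 7831.7/1.006 = 7784.99; growth vs 1998 (7160.80) = 8.72%.
2000: real = 7693.0/1.074 = 7162.94; growth vs 1999 (7784.99) = -7.99%.
2001: real = 8345.3/1.104 = 7559.15; growth vs 2000 (7162.94) = 5.53%.
2002: real = 8265.7/1.183 = 6987.07; growth vs 2001 (7559.15) = -7.57%.

1999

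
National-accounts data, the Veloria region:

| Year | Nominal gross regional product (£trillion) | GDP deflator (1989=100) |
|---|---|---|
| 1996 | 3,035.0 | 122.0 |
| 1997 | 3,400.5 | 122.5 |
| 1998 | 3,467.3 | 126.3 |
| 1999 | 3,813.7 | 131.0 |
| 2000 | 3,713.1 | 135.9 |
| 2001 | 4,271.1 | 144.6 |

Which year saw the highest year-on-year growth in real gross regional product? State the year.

1997: real = 3400.5/1.225 = 2775.92; growth vs 1996 (2487.70) = 11.59%.
1998: real = 3467.3/1.263 = 2745.29; growth vs 1997 (2775.92) = -1.10%.
1999: real = 3813.7/1.310 = 2911.22; growth vs 1998 (2745.29) = 6.04%.
2000: real = 3713.1/1.359 = 2732.23; growth vs 1999 (2911.22) = -6.15%.
2001: real = 4271.1/1.446 = 2953.73; growth vs 2000 (2732.23) = 8.11%.

1997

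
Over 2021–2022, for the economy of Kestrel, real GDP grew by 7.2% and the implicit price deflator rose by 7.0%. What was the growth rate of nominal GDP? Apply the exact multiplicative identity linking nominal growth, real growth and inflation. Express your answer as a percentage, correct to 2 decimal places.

(1 + g_nom) = (1 + g_real)(1 + π) = 1.0720 × 1.0700 = 1.14704.

14.70%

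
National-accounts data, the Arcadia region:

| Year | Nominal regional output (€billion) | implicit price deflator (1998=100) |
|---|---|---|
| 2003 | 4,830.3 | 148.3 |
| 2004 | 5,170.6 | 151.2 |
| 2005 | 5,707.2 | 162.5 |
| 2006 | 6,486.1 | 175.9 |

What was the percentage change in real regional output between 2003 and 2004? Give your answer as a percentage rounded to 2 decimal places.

Real regional output 2003 = 4830.3/1.483 = 3257.11.
Real regional output 2004 = 5170.6/1.512 = 3419.71.
Change = 3419.71/3257.11 − 1 = 0.0499.

4.99%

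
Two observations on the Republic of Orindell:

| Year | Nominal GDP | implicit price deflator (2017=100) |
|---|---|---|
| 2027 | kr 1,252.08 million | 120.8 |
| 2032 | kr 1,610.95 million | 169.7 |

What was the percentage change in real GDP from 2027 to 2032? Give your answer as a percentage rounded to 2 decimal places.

Real GDP 2027 = 1252.08 / 1.208 = 1036.49.
Real GDP 2032 = 1610.95 / 1.697 = 949.29.
Real growth = 949.29 / 1036.49 − 1 = -0.0841.

-8.41%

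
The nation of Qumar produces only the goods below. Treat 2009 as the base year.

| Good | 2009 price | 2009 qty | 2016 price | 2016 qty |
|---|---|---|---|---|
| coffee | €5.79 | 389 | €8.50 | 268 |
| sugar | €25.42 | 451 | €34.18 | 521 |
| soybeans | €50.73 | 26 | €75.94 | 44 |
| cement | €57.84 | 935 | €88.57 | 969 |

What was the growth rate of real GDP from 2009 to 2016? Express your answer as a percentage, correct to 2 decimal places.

5.73%

Real GDP 2009 = Nominal GDP 2009 = 5.79·389 + 25.42·451 + 50.73·26 + 57.84·935 = 69116.11.
Real GDP 2016 (at 2009 prices) = 5.79·268 + 25.42·521 + 50.73·44 + 57.84·969 = 73074.62.
Real growth = 73074.62/69116.11 − 1 = 0.0573.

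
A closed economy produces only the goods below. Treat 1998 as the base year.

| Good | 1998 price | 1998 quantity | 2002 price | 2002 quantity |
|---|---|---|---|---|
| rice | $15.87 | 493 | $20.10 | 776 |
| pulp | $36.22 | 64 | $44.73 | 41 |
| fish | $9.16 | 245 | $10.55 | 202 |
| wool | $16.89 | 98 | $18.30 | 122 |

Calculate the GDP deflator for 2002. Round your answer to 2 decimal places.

Nominal GDP 2002 = 20.10·776 + 44.73·41 + 10.55·202 + 18.30·122 = 21795.23.
Real GDP 2002 (at 1998 prices) = 15.87·776 + 36.22·41 + 9.16·202 + 16.89·122 = 17711.04.
Deflator = Nominal/Real × 100 = 21795.23/17711.04 × 100 = 123.060.

123.06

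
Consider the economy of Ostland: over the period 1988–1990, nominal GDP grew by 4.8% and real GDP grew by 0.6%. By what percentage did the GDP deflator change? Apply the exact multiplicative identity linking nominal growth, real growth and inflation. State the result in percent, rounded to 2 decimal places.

(1 + g_nom) = (1 + g_real)(1 + π), so π = 1.0480 / 1.0060 − 1 = 0.04175.

4.17%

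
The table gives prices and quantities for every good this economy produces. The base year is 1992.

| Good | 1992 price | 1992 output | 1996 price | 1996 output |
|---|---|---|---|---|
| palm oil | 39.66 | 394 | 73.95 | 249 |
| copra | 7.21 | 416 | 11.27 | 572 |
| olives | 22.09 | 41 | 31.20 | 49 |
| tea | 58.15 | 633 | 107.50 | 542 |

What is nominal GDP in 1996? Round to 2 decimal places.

Nominal GDP 1996 = Σ (p_1996 × q_1996) = 73.95·249 + 11.27·572 + 31.20·49 + 107.50·542 = 84653.79.

84653.79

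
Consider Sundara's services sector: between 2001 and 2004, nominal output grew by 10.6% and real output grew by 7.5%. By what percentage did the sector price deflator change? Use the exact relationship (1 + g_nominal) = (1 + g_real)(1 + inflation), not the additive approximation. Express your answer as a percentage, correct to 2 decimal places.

(1 + g_nom) = (1 + g_real)(1 + π), so π = 1.1060 / 1.0750 − 1 = 0.02884.

2.88%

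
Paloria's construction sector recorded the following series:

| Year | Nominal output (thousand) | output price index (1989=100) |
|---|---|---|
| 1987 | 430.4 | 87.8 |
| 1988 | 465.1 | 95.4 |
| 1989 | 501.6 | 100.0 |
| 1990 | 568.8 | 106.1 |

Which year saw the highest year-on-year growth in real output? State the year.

1988: real = 465.1/0.954 = 487.53; growth vs 1987 (490.21) = -0.55%.
1989: real = 501.6/1.000 = 501.60; growth vs 1988 (487.53) = 2.89%.
1990: real = 568.8/1.061 = 536.10; growth vs 1989 (501.60) = 6.88%.

1990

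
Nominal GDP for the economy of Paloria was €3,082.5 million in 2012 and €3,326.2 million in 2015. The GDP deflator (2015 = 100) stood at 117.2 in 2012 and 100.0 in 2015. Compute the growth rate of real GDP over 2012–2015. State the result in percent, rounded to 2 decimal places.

Deflate each year: 2012 → 3082.5/1.172 = 2630.12; 2015 → 3326.2/1.000 = 3326.20.
So real GDP changed by 3326.20/2630.12 − 1 = 0.2647, i.e. 26.47%.

26.47%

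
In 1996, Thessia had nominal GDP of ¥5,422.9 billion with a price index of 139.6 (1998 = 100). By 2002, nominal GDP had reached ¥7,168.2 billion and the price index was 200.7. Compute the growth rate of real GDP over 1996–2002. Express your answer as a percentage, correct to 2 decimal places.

-8.06%

Deflate each year: 1996 → 5422.9/1.396 = 3884.60; 2002 → 7168.2/2.007 = 3571.60.
So real GDP changed by 3571.60/3884.60 − 1 = -0.0806, i.e. -8.06%.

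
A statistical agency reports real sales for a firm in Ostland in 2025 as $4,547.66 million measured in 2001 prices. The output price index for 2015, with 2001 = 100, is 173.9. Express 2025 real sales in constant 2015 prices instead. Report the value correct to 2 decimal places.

$7,908.38 million

Real sales in 2015 prices = Real sales in 2001 prices × (P_2015/P_2001) = 4547.66 × 1.739 = 7908.38.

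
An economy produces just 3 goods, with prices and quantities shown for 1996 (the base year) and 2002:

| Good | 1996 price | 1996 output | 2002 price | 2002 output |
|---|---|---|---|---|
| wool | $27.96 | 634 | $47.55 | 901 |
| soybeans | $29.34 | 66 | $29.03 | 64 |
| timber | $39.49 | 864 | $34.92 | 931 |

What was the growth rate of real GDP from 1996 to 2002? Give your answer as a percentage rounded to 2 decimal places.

18.69%

Real GDP 1996 = Nominal GDP 1996 = 27.96·634 + 29.34·66 + 39.49·864 = 53782.44.
Real GDP 2002 (at 1996 prices) = 27.96·901 + 29.34·64 + 39.49·931 = 63834.91.
Real growth = 63834.91/53782.44 − 1 = 0.1869.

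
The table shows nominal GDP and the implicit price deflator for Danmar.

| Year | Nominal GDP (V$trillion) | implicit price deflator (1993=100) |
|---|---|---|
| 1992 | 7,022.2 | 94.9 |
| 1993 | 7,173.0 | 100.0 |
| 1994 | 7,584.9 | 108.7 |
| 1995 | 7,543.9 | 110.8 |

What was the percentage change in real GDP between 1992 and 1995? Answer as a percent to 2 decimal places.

Real GDP 1992 = 7022.2/0.949 = 7399.58.
Real GDP 1995 = 7543.9/1.108 = 6808.57.
Change = 6808.57/7399.58 − 1 = -0.0799.

-7.99%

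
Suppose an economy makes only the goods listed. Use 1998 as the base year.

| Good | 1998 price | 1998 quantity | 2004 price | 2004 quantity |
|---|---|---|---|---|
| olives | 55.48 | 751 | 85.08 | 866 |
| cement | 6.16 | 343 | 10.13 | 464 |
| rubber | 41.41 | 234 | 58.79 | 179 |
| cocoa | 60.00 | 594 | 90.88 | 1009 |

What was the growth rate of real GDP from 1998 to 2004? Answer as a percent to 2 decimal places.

33.38%

Real GDP 1998 = Nominal GDP 1998 = 55.48·751 + 6.16·343 + 41.41·234 + 60.00·594 = 89108.30.
Real GDP 2004 (at 1998 prices) = 55.48·866 + 6.16·464 + 41.41·179 + 60.00·1009 = 118856.31.
Real growth = 118856.31/89108.30 − 1 = 0.3338.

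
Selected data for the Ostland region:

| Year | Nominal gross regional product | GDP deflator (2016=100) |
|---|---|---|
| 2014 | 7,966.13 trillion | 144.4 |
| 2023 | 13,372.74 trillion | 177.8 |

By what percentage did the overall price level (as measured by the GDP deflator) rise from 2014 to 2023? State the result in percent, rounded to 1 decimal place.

23.1%

Price-level change = 177.8 / 144.4 − 1 = 0.2313.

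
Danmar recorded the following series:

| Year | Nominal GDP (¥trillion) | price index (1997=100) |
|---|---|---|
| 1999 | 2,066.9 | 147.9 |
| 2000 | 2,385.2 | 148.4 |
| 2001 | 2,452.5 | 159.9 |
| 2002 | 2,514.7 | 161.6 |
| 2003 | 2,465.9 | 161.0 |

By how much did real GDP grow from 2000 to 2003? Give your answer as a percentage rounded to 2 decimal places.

-4.71%

Real GDP 2000 = 2385.2/1.484 = 1607.28.
Real GDP 2003 = 2465.9/1.610 = 1531.61.
Change = 1531.61/1607.28 − 1 = -0.0471.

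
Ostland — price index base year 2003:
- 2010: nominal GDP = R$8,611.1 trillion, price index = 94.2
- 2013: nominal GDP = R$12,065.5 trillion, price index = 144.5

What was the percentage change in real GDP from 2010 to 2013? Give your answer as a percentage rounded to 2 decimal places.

Deflate each year: 2010 → 8611.1/0.942 = 9141.30; 2013 → 12065.5/1.445 = 8349.83.
So real GDP changed by 8349.83/9141.30 − 1 = -0.0866, i.e. -8.66%.

-8.66%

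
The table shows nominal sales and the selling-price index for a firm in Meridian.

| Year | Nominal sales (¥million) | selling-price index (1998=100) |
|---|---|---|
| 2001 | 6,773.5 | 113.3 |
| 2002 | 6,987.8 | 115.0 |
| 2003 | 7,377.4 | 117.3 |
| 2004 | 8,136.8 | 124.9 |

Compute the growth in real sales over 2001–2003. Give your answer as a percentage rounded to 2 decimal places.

5.20%

Real sales 2001 = 6773.5/1.133 = 5978.38.
Real sales 2003 = 7377.4/1.173 = 6289.34.
Change = 6289.34/5978.38 − 1 = 0.0520.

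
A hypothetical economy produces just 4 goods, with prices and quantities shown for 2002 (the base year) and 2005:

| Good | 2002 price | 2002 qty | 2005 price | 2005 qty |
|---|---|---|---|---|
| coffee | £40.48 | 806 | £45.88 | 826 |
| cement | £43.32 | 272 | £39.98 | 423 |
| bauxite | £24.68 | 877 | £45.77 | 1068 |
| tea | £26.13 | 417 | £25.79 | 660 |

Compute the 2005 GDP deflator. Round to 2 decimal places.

Nominal GDP 2005 = 45.88·826 + 39.98·423 + 45.77·1068 + 25.79·660 = 120712.18.
Real GDP 2005 (at 2002 prices) = 40.48·826 + 43.32·423 + 24.68·1068 + 26.13·660 = 95364.88.
Deflator = Nominal/Real × 100 = 120712.18/95364.88 × 100 = 126.579.

126.58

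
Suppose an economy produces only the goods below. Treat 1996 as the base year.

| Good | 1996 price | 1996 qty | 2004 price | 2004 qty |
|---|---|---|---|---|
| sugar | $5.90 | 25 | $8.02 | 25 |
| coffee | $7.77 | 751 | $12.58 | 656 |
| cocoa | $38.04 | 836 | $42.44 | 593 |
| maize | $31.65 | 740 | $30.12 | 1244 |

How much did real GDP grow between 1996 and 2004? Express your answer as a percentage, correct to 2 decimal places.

9.75%

Real GDP 1996 = Nominal GDP 1996 = 5.90·25 + 7.77·751 + 38.04·836 + 31.65·740 = 61205.21.
Real GDP 2004 (at 1996 prices) = 5.90·25 + 7.77·656 + 38.04·593 + 31.65·1244 = 67174.94.
Real growth = 67174.94/61205.21 − 1 = 0.0975.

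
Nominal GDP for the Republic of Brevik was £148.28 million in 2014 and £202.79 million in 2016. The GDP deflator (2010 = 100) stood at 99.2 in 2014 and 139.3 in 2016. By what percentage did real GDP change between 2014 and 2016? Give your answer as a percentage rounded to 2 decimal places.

Real GDP 2014 = 148.28 / 0.992 = 149.48.
Real GDP 2016 = 202.79 / 1.393 = 145.58.
Real growth = 145.58 / 149.48 − 1 = -0.0261.

-2.61%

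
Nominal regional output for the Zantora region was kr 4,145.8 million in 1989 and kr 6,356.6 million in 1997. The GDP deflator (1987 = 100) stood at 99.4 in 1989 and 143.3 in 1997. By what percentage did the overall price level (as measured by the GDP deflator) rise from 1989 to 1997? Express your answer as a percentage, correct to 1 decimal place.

Price-level change = 143.3 / 99.4 − 1 = 0.4416.

44.2%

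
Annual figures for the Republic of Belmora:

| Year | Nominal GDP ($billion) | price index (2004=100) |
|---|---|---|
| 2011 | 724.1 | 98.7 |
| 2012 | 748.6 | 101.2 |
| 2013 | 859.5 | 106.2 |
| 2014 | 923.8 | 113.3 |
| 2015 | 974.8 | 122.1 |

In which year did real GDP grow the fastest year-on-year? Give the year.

2012: real = 748.6/1.012 = 739.72; growth vs 2011 (733.64) = 0.83%.
2013: real = 859.5/1.062 = 809.32; growth vs 2012 (739.72) = 9.41%.
2014: real = 923.8/1.133 = 815.36; growth vs 2013 (809.32) = 0.75%.
2015: real = 974.8/1.221 = 798.36; growth vs 2014 (815.36) = -2.08%.

2013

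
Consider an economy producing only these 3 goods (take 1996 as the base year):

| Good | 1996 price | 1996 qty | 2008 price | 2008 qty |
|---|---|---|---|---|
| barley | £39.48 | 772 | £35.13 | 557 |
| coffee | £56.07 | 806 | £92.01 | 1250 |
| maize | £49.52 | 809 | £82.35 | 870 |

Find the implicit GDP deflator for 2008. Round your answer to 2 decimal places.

152.58

Nominal GDP 2008 = 35.13·557 + 92.01·1250 + 82.35·870 = 206224.41.
Real GDP 2008 (at 1996 prices) = 39.48·557 + 56.07·1250 + 49.52·870 = 135160.26.
Deflator = Nominal/Real × 100 = 206224.41/135160.26 × 100 = 152.578.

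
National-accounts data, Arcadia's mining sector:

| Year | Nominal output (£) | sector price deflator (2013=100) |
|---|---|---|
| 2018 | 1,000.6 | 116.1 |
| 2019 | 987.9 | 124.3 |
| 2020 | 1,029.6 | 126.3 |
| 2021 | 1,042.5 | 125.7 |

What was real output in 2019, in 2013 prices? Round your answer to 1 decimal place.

Real output 2019 = 987.9 / 1.243 = 794.77.

£794.8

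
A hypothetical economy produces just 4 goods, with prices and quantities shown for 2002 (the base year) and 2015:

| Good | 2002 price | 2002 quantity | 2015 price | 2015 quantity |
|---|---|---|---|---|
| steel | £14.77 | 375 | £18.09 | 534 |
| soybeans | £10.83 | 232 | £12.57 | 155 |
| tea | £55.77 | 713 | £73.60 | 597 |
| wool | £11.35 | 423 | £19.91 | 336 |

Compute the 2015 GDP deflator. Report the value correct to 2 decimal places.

133.34

Nominal GDP 2015 = 18.09·534 + 12.57·155 + 73.60·597 + 19.91·336 = 62237.37.
Real GDP 2015 (at 2002 prices) = 14.77·534 + 10.83·155 + 55.77·597 + 11.35·336 = 46674.12.
Deflator = Nominal/Real × 100 = 62237.37/46674.12 × 100 = 133.344.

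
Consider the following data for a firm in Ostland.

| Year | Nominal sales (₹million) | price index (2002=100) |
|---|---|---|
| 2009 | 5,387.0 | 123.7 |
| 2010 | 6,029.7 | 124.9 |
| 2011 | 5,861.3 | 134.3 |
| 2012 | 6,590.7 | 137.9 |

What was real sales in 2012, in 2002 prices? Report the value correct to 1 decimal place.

₹4,779.3 million

Real sales 2012 = 6590.7 / 1.379 = 4779.33.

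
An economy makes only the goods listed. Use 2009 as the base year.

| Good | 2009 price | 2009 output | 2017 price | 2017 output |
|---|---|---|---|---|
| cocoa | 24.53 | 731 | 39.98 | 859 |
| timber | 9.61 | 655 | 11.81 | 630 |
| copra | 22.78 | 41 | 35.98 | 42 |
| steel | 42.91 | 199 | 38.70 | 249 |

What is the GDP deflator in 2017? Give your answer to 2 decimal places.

Nominal GDP 2017 = 39.98·859 + 11.81·630 + 35.98·42 + 38.70·249 = 52930.58.
Real GDP 2017 (at 2009 prices) = 24.53·859 + 9.61·630 + 22.78·42 + 42.91·249 = 38766.92.
Deflator = Nominal/Real × 100 = 52930.58/38766.92 × 100 = 136.535.

136.54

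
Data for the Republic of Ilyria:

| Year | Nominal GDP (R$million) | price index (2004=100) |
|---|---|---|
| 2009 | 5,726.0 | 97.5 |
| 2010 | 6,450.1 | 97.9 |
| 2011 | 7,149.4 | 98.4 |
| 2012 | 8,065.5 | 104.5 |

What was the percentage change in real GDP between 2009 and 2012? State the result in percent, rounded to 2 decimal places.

31.42%

Real GDP 2009 = 5726.0/0.975 = 5872.82.
Real GDP 2012 = 8065.5/1.045 = 7718.18.
Change = 7718.18/5872.82 − 1 = 0.3142.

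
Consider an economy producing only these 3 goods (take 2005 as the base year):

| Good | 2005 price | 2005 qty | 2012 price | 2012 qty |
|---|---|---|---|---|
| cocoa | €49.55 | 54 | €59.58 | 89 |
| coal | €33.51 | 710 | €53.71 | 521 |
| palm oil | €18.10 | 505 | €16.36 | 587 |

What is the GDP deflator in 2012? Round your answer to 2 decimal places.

Nominal GDP 2012 = 59.58·89 + 53.71·521 + 16.36·587 = 42888.85.
Real GDP 2012 (at 2005 prices) = 49.55·89 + 33.51·521 + 18.10·587 = 32493.36.
Deflator = Nominal/Real × 100 = 42888.85/32493.36 × 100 = 131.993.

131.99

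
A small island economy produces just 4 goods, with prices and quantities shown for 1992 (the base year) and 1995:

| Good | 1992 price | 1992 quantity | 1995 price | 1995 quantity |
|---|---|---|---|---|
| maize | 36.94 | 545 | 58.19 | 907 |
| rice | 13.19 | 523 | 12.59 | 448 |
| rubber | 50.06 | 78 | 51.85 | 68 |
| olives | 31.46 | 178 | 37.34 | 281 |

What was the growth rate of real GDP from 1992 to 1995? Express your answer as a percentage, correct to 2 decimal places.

Real GDP 1992 = Nominal GDP 1992 = 36.94·545 + 13.19·523 + 50.06·78 + 31.46·178 = 36535.23.
Real GDP 1995 (at 1992 prices) = 36.94·907 + 13.19·448 + 50.06·68 + 31.46·281 = 51658.04.
Real growth = 51658.04/36535.23 − 1 = 0.4139.

41.39%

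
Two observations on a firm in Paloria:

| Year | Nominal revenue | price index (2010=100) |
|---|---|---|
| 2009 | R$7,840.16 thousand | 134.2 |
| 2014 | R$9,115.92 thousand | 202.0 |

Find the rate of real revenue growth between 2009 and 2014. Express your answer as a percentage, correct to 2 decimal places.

Deflate each year: 2009 → 7840.16/1.342 = 5842.15; 2014 → 9115.92/2.020 = 4512.83.
So real revenue changed by 4512.83/5842.15 − 1 = -0.2275, i.e. -22.75%.

-22.75%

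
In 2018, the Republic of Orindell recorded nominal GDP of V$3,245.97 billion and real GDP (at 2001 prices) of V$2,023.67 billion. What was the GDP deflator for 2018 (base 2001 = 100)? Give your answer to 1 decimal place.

160.4

GDP deflator = (Nominal / Real) × 100 = 3245.97 / 2023.67 × 100 = 160.40.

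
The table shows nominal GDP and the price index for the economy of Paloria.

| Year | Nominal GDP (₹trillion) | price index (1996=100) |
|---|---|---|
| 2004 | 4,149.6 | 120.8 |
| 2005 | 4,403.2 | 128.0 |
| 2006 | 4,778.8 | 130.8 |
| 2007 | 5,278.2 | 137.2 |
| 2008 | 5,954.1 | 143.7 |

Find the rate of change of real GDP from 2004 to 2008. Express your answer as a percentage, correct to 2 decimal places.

Real GDP 2004 = 4149.6/1.208 = 3435.10.
Real GDP 2008 = 5954.1/1.437 = 4143.42.
Change = 4143.42/3435.10 − 1 = 0.2062.

20.62%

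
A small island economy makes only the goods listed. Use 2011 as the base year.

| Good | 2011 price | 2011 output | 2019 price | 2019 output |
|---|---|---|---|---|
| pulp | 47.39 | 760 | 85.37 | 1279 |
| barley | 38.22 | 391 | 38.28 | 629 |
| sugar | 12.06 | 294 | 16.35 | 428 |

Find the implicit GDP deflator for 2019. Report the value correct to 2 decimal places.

156.17

Nominal GDP 2019 = 85.37·1279 + 38.28·629 + 16.35·428 = 140264.15.
Real GDP 2019 (at 2011 prices) = 47.39·1279 + 38.22·629 + 12.06·428 = 89813.87.
Deflator = Nominal/Real × 100 = 140264.15/89813.87 × 100 = 156.172.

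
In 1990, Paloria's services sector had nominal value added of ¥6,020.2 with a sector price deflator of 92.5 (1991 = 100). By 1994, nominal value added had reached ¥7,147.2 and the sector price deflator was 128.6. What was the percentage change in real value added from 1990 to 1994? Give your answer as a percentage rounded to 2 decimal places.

Deflate each year: 1990 → 6020.2/0.925 = 6508.32; 1994 → 7147.2/1.286 = 5557.70.
So real value added changed by 5557.70/6508.32 − 1 = -0.1461, i.e. -14.61%.

-14.61%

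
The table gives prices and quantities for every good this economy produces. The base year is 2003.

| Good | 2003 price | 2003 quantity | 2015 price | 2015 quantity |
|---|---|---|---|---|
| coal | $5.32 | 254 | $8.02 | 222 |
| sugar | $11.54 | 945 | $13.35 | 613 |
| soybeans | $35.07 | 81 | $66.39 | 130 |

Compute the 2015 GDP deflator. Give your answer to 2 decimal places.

Nominal GDP 2015 = 8.02·222 + 13.35·613 + 66.39·130 = 18594.69.
Real GDP 2015 (at 2003 prices) = 5.32·222 + 11.54·613 + 35.07·130 = 12814.16.
Deflator = Nominal/Real × 100 = 18594.69/12814.16 × 100 = 145.110.

145.11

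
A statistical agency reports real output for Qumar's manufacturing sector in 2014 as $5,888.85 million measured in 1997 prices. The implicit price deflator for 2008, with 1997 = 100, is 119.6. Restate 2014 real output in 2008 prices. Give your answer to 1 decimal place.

$7,043.1 million

Real output in 2008 prices = Real output in 1997 prices × (P_2008/P_1997) = 5888.85 × 1.196 = 7043.06.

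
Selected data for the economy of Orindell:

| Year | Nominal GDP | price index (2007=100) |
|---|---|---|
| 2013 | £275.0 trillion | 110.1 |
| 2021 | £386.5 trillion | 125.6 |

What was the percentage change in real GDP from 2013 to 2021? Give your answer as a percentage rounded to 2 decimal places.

Deflate each year: 2013 → 275.0/1.101 = 249.77; 2021 → 386.5/1.256 = 307.72.
So real GDP changed by 307.72/249.77 − 1 = 0.2320, i.e. 23.20%.

23.20%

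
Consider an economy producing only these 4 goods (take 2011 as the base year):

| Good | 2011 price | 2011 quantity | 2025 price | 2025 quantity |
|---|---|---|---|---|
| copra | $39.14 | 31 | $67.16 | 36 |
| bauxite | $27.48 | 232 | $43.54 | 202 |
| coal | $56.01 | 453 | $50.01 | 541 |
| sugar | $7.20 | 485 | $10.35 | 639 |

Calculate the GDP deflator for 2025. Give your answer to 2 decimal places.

Nominal GDP 2025 = 67.16·36 + 43.54·202 + 50.01·541 + 10.35·639 = 44881.90.
Real GDP 2025 (at 2011 prices) = 39.14·36 + 27.48·202 + 56.01·541 + 7.20·639 = 41862.21.
Deflator = Nominal/Real × 100 = 44881.90/41862.21 × 100 = 107.213.

107.21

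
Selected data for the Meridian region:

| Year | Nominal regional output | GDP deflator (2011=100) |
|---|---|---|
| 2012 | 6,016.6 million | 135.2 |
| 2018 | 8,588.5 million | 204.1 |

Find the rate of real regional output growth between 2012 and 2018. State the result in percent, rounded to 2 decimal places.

-5.44%

Deflate each year: 2012 → 6016.6/1.352 = 4450.15; 2018 → 8588.5/2.041 = 4207.99.
So real regional output changed by 4207.99/4450.15 − 1 = -0.0544, i.e. -5.44%.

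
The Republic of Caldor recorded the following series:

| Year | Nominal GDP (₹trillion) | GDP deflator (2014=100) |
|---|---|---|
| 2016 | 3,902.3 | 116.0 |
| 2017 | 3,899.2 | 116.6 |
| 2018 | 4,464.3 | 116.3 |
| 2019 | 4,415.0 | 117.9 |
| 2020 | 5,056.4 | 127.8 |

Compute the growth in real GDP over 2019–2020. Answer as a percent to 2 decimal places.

5.66%

Real GDP 2019 = 4415.0/1.179 = 3744.70.
Real GDP 2020 = 5056.4/1.278 = 3956.49.
Change = 3956.49/3744.70 − 1 = 0.0566.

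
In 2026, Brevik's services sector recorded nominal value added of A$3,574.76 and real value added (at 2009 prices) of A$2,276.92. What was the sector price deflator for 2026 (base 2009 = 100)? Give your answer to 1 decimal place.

157.0

sector price deflator = (Nominal / Real) × 100 = 3574.76 / 2276.92 × 100 = 157.00.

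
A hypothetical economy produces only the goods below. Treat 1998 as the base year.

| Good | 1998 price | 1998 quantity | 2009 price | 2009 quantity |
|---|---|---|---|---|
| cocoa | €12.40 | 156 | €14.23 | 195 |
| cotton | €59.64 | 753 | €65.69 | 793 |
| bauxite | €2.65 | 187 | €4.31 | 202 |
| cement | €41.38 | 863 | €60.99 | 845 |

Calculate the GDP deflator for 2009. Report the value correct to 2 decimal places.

125.89

Nominal GDP 2009 = 14.23·195 + 65.69·793 + 4.31·202 + 60.99·845 = 107274.19.
Real GDP 2009 (at 1998 prices) = 12.40·195 + 59.64·793 + 2.65·202 + 41.38·845 = 85213.92.
Deflator = Nominal/Real × 100 = 107274.19/85213.92 × 100 = 125.888.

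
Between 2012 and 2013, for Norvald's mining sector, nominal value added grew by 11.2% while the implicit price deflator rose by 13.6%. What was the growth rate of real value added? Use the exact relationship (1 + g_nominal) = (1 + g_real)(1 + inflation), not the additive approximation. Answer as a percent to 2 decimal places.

(1 + g_nom) = (1 + g_real)(1 + π), so g_real = 1.1120 / 1.1360 − 1 = -0.02113.

-2.11%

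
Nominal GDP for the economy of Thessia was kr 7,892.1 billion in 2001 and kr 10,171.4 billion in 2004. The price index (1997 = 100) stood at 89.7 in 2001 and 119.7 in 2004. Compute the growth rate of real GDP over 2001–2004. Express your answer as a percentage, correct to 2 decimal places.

Deflate each year: 2001 → 7892.1/0.897 = 8798.33; 2004 → 10171.4/1.197 = 8497.41.
So real GDP changed by 8497.41/8798.33 − 1 = -0.0342, i.e. -3.42%.

-3.42%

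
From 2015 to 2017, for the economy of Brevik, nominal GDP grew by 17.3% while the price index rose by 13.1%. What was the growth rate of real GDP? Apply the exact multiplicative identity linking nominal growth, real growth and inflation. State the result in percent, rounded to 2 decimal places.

3.71%

(1 + g_nom) = (1 + g_real)(1 + π), so g_real = 1.1730 / 1.1310 − 1 = 0.03714.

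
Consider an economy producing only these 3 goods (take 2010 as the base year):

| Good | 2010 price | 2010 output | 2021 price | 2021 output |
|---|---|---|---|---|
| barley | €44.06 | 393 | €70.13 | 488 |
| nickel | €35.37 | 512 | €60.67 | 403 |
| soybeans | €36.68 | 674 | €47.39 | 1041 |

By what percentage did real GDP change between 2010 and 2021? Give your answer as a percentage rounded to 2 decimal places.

22.93%

Real GDP 2010 = Nominal GDP 2010 = 44.06·393 + 35.37·512 + 36.68·674 = 60147.34.
Real GDP 2021 (at 2010 prices) = 44.06·488 + 35.37·403 + 36.68·1041 = 73939.27.
Real growth = 73939.27/60147.34 − 1 = 0.2293.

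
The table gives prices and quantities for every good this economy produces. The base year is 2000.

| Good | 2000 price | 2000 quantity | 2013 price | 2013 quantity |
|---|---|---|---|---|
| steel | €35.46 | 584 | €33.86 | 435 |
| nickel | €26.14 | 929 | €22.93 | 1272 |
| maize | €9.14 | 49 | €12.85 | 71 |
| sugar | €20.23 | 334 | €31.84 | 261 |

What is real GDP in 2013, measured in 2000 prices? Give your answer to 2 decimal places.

€54604.15

Real GDP 2013 = Σ (p_2000 × q_2013) = 35.46·435 + 26.14·1272 + 9.14·71 + 20.23·261 = 54604.15.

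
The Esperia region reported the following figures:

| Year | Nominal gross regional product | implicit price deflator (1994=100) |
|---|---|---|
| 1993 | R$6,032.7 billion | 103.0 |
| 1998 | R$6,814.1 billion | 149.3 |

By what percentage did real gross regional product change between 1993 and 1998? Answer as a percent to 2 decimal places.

-22.08%

Deflate each year: 1993 → 6032.7/1.030 = 5856.99; 1998 → 6814.1/1.493 = 4564.03.
So real gross regional product changed by 4564.03/5856.99 − 1 = -0.2208, i.e. -22.08%.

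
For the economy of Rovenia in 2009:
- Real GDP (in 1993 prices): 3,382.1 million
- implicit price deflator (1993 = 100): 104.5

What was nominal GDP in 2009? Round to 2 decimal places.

3,534.29 million

Nominal GDP = Real × (implicit price deflator/100) = 3382.1 × 1.045 = 3534.29.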